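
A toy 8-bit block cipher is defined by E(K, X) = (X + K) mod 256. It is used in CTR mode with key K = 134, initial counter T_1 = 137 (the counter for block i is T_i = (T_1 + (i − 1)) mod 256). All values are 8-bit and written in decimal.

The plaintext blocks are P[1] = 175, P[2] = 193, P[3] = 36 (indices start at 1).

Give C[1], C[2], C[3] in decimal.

CTR encryption: S_i = E(K, T_i) where T_i is the counter for block i; C_i = P_i ⊕ S_i.
C[1]: T = 137, S = E(K, T) = 15; 175 ⊕ 15 = 160.
C[2]: T = 138, S = E(K, T) = 16; 193 ⊕ 16 = 209.
C[3]: T = 139, S = E(K, T) = 17; 36 ⊕ 17 = 53.

C[1] = 160, C[2] = 209, C[3] = 53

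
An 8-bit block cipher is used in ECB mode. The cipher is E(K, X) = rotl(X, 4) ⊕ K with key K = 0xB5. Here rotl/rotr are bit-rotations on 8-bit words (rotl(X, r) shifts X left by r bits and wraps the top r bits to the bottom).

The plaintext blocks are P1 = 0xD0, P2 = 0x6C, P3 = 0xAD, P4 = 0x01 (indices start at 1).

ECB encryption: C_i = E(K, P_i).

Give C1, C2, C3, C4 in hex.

C1 = 0xB8, C2 = 0x73, C3 = 0x6F, C4 = 0xA5

C1: E(K, 0xD0) = 0xB8.
C2: E(K, 0x6C) = 0x73.
C3: E(K, 0xAD) = 0x6F.
C4: E(K, 0x01) = 0xA5.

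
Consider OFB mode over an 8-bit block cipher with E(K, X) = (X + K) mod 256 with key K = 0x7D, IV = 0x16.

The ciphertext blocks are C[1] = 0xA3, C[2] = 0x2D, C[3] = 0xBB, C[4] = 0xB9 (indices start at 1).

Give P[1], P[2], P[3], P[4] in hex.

OFB decryption: S_i = E(K, S_{i−1}) with S_{0} = IV; P_i = C_i ⊕ S_i.
P[1]: S = E(K, 0x16) = 0x93; 0xA3 ⊕ 0x93 = 0x30.
P[2]: S = E(K, 0x93) = 0x10; 0x2D ⊕ 0x10 = 0x3D.
P[3]: S = E(K, 0x10) = 0x8D; 0xBB ⊕ 0x8D = 0x36.
P[4]: S = E(K, 0x8D) = 0x0A; 0xB9 ⊕ 0x0A = 0xB3.

P[1] = 0x30, P[2] = 0x3D, P[3] = 0x36, P[4] = 0xB3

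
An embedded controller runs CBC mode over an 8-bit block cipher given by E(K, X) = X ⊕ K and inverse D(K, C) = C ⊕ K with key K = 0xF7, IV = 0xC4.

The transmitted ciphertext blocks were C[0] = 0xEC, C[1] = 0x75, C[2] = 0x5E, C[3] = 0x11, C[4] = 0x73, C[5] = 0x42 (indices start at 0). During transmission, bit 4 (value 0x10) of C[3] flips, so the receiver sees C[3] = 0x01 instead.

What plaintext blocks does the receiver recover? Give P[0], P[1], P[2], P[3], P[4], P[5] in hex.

CBC decryption: P_i = D(K, C_i) ⊕ C_{i−1}, with C_{−1} = IV.
Only C[3] changed, to 0x01. In CBC, a change in C_i garbles P_i and flips the same bit in P_{i+1}. Decrypting the received ciphertext:
P[0]: D(K, 0xEC) = 0x1B; 0x1B ⊕ 0xC4 = 0xDF.
P[1]: D(K, 0x75) = 0x82; 0x82 ⊕ 0xEC = 0x6E.
P[2]: D(K, 0x5E) = 0xA9; 0xA9 ⊕ 0x75 = 0xDC.
P[3]: D(K, 0x01) = 0xF6; 0xF6 ⊕ 0x5E = 0xA8.
P[4]: D(K, 0x73) = 0x84; 0x84 ⊕ 0x01 = 0x85.
P[5]: D(K, 0x42) = 0xB5; 0xB5 ⊕ 0x73 = 0xC6.
Blocks that differ from the original plaintext: P[3], P[4].

P[0] = 0xDF, P[1] = 0x6E, P[2] = 0xDC, P[3] = 0xA8, P[4] = 0x85, P[5] = 0xC6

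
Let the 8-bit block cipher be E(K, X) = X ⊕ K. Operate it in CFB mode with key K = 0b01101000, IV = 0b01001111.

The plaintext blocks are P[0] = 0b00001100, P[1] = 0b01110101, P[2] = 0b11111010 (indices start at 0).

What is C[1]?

CFB encryption: C_i = P_i ⊕ E(K, C_{i−1}), with C_{−1} = IV.
C[0]: E(K, 0b01001111) = 0b00100111; 0b00001100 ⊕ 0b00100111 = 0b00101011.
C[1]: E(K, 0b00101011) = 0b01000011; 0b01110101 ⊕ 0b01000011 = 0b00110110.

C[1] = 0b00110110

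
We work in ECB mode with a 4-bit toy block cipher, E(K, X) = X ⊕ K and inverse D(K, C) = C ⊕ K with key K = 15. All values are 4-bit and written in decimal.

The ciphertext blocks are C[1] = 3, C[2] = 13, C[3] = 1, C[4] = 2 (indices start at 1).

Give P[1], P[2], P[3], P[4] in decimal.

ECB decryption: P_i = D(K, C_i).
P[1]: D(K, 3) = 12.
P[2]: D(K, 13) = 2.
P[3]: D(K, 1) = 14.
P[4]: D(K, 2) = 13.

P[1] = 12, P[2] = 2, P[3] = 14, P[4] = 13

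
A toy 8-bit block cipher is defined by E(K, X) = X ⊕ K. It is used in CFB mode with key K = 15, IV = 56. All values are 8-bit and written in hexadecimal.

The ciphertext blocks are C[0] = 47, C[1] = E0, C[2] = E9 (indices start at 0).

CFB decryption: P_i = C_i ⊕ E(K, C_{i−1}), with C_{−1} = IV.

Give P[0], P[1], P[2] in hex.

P[0]: E(K, 56) = 43; 47 ⊕ 43 = 04.
P[1]: E(K, 47) = 52; E0 ⊕ 52 = B2.
P[2]: E(K, E0) = F5; E9 ⊕ F5 = 1C.

P[0] = 04, P[1] = B2, P[2] = 1C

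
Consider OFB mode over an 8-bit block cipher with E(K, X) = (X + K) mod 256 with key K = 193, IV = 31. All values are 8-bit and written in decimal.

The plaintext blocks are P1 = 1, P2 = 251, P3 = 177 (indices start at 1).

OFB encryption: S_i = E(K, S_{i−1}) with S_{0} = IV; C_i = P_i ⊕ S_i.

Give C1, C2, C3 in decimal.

C1: S = E(K, 31) = 224; 1 ⊕ 224 = 225.
C2: S = E(K, 224) = 161; 251 ⊕ 161 = 90.
C3: S = E(K, 161) = 98; 177 ⊕ 98 = 211.

C1 = 225, C2 = 90, C3 = 211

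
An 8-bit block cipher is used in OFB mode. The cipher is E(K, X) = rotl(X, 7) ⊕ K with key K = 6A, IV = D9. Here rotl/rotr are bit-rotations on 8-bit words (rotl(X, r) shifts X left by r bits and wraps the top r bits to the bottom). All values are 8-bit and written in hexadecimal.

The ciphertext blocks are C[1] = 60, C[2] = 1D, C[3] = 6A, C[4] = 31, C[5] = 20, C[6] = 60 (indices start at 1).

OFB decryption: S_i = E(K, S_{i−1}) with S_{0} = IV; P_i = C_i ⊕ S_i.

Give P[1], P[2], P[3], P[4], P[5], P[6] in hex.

P[1] = E6, P[2] = 34, P[3] = 94, P[4] = 24, P[5] = C0, P[6] = 7A

P[1]: S = E(K, D9) = 86; 60 ⊕ 86 = E6.
P[2]: S = E(K, 86) = 29; 1D ⊕ 29 = 34.
P[3]: S = E(K, 29) = FE; 6A ⊕ FE = 94.
P[4]: S = E(K, FE) = 15; 31 ⊕ 15 = 24.
P[5]: S = E(K, 15) = E0; 20 ⊕ E0 = C0.
P[6]: S = E(K, E0) = 1A; 60 ⊕ 1A = 7A.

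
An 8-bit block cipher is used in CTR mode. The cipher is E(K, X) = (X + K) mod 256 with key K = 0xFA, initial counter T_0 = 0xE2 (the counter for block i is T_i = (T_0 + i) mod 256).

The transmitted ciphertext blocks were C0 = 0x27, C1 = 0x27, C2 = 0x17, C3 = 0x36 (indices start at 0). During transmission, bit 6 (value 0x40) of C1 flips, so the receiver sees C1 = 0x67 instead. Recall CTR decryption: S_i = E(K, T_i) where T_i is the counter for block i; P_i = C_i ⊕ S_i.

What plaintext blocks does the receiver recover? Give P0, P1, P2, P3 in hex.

Only C1 changed, to 0x67. In CTR, a change in C_i flips the same bit in P_i only; the keystream is unaffected. Decrypting the received ciphertext:
P0: T = 0xE2, S = E(K, T) = 0xDC; 0x27 ⊕ 0xDC = 0xFB.
P1: T = 0xE3, S = E(K, T) = 0xDD; 0x67 ⊕ 0xDD = 0xBA.
P2: T = 0xE4, S = E(K, T) = 0xDE; 0x17 ⊕ 0xDE = 0xC9.
P3: T = 0xE5, S = E(K, T) = 0xDF; 0x36 ⊕ 0xDF = 0xE9.
Blocks that differ from the original plaintext: P1.

P0 = 0xFB, P1 = 0xBA, P2 = 0xC9, P3 = 0xE9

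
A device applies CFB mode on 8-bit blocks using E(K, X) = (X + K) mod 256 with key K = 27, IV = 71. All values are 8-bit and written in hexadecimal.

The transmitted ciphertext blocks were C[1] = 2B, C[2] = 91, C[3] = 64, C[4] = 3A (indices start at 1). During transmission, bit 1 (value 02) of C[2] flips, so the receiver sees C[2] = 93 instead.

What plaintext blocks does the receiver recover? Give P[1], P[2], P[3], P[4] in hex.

P[1] = B3, P[2] = C1, P[3] = DE, P[4] = B1

CFB decryption: P_i = C_i ⊕ E(K, C_{i−1}), with C_{0} = IV.
Only C[2] changed, to 93. In CFB, a change in C_i flips the same bit in P_i and garbles P_{i+1}. Decrypting the received ciphertext:
P[1]: E(K, 71) = 98; 2B ⊕ 98 = B3.
P[2]: E(K, 2B) = 52; 93 ⊕ 52 = C1.
P[3]: E(K, 93) = BA; 64 ⊕ BA = DE.
P[4]: E(K, 64) = 8B; 3A ⊕ 8B = B1.
Blocks that differ from the original plaintext: P[2], P[3].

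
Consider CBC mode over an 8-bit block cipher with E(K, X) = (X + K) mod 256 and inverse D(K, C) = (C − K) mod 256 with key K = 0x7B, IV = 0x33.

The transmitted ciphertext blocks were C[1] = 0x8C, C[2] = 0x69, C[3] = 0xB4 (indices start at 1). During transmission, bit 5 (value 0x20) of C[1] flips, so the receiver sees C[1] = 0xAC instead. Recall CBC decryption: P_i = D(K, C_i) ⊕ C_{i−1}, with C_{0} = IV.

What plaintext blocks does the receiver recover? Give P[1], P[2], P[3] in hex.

P[1] = 0x02, P[2] = 0x42, P[3] = 0x50

Only C[1] changed, to 0xAC. In CBC, a change in C_i garbles P_i and flips the same bit in P_{i+1}. Decrypting the received ciphertext:
P[1]: D(K, 0xAC) = 0x31; 0x31 ⊕ 0x33 = 0x02.
P[2]: D(K, 0x69) = 0xEE; 0xEE ⊕ 0xAC = 0x42.
P[3]: D(K, 0xB4) = 0x39; 0x39 ⊕ 0x69 = 0x50.
Blocks that differ from the original plaintext: P[1], P[2].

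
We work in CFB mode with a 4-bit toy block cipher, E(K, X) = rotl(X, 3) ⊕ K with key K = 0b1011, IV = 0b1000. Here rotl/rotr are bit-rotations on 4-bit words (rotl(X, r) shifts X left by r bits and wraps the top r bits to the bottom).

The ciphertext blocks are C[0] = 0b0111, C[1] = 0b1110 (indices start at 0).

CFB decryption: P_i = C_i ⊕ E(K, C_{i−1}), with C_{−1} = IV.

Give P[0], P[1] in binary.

P[0]: E(K, 0b1000) = 0b1111; 0b0111 ⊕ 0b1111 = 0b1000.
P[1]: E(K, 0b0111) = 0b0000; 0b1110 ⊕ 0b0000 = 0b1110.

P[0] = 0b1000, P[1] = 0b1110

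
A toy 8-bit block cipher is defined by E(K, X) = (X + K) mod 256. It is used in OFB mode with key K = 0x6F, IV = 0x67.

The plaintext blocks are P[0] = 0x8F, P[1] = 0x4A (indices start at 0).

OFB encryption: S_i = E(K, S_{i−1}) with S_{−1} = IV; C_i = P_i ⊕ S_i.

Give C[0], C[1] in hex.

C[0]: S = E(K, 0x67) = 0xD6; 0x8F ⊕ 0xD6 = 0x59.
C[1]: S = E(K, 0xD6) = 0x45; 0x4A ⊕ 0x45 = 0x0F.

C[0] = 0x59, C[1] = 0x0F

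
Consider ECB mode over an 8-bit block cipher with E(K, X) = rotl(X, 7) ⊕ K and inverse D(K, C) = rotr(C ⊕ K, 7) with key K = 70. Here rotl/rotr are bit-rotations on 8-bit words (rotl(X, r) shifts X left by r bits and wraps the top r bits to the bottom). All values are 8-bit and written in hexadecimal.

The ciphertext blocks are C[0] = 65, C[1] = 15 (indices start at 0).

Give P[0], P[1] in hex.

P[0] = 2A, P[1] = CA

ECB decryption: P_i = D(K, C_i).
P[0]: D(K, 65) = 2A.
P[1]: D(K, 15) = CA.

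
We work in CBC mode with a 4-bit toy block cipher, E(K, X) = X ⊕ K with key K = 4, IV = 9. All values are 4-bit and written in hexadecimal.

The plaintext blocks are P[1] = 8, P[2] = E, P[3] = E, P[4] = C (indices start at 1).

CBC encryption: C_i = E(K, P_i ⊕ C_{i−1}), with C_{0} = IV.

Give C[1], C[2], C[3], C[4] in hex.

C[1] = 5, C[2] = F, C[3] = 5, C[4] = D

C[1]: P[1] ⊕ 9 = 1; E(K, 1) = 5.
C[2]: P[2] ⊕ 5 = B; E(K, B) = F.
C[3]: P[3] ⊕ F = 1; E(K, 1) = 5.
C[4]: P[4] ⊕ 5 = 9; E(K, 9) = D.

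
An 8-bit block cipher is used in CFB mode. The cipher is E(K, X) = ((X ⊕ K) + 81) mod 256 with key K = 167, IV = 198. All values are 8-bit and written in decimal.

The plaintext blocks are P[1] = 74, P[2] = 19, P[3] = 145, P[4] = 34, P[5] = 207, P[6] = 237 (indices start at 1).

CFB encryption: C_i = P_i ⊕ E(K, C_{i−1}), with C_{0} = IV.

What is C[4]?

C[1]: E(K, 198) = 178; 74 ⊕ 178 = 248.
C[2]: E(K, 248) = 176; 19 ⊕ 176 = 163.
C[3]: E(K, 163) = 85; 145 ⊕ 85 = 196.
C[4]: E(K, 196) = 180; 34 ⊕ 180 = 150.

C[4] = 150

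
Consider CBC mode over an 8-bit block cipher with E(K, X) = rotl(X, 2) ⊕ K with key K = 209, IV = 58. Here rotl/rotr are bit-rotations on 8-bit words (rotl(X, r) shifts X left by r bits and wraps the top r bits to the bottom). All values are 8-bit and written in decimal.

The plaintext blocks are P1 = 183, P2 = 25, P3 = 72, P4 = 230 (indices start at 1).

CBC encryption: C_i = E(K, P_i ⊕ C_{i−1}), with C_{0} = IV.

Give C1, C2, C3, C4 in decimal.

C1: P1 ⊕ 58 = 141; E(K, 141) = 231.
C2: P2 ⊕ 231 = 254; E(K, 254) = 42.
C3: P3 ⊕ 42 = 98; E(K, 98) = 88.
C4: P4 ⊕ 88 = 190; E(K, 190) = 43.

C1 = 231, C2 = 42, C3 = 88, C4 = 43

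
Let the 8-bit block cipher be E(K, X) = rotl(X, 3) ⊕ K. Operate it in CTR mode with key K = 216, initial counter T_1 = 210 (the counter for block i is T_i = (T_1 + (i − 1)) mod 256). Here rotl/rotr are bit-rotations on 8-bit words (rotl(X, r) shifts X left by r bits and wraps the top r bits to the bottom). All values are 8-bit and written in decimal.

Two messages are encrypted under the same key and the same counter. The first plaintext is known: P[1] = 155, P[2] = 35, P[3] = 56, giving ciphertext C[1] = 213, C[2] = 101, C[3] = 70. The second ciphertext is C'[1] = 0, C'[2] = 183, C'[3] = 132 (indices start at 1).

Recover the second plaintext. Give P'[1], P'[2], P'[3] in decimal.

In CTR with a reused counter, both messages share the same keystream S_i, so C_i ⊕ C'_i = P_i ⊕ P'_i and thus P'_i = P_i ⊕ C_i ⊕ C'_i.
P'[1]: 155 ⊕ 213 ⊕ 0 = 78.
P'[2]: 35 ⊕ 101 ⊕ 183 = 241.
P'[3]: 56 ⊕ 70 ⊕ 132 = 250.

P'[1] = 78, P'[2] = 241, P'[3] = 250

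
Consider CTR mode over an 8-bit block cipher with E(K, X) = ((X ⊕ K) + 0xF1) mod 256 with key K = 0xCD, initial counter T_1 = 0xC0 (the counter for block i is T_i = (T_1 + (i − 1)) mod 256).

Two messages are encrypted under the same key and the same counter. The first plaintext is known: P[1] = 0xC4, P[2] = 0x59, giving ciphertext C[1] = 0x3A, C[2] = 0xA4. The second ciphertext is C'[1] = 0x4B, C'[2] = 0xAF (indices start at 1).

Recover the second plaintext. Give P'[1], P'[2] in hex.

P'[1] = 0xB5, P'[2] = 0x52

In CTR with a reused counter, both messages share the same keystream S_i, so C_i ⊕ C'_i = P_i ⊕ P'_i and thus P'_i = P_i ⊕ C_i ⊕ C'_i.
P'[1]: 0xC4 ⊕ 0x3A ⊕ 0x4B = 0xB5.
P'[2]: 0x59 ⊕ 0xA4 ⊕ 0xAF = 0x52.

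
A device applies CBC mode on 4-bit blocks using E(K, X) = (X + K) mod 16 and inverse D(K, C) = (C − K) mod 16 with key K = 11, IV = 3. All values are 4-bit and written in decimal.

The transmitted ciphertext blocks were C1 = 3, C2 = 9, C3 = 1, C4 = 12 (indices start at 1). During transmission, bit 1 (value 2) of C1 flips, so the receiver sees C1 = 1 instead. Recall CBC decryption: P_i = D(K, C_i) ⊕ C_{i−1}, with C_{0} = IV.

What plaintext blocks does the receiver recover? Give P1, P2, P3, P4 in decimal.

P1 = 5, P2 = 15, P3 = 15, P4 = 0

Only C1 changed, to 1. In CBC, a change in C_i garbles P_i and flips the same bit in P_{i+1}. Decrypting the received ciphertext:
P1: D(K, 1) = 6; 6 ⊕ 3 = 5.
P2: D(K, 9) = 14; 14 ⊕ 1 = 15.
P3: D(K, 1) = 6; 6 ⊕ 9 = 15.
P4: D(K, 12) = 1; 1 ⊕ 1 = 0.
Blocks that differ from the original plaintext: P1, P2.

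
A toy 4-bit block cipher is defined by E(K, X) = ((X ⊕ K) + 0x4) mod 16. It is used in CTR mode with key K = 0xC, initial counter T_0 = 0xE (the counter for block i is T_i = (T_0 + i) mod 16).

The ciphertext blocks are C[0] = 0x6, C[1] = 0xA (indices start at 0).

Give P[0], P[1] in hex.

CTR decryption: S_i = E(K, T_i) where T_i is the counter for block i; P_i = C_i ⊕ S_i.
P[0]: T = 0xE, S = E(K, T) = 0x6; 0x6 ⊕ 0x6 = 0x0.
P[1]: T = 0xF, S = E(K, T) = 0x7; 0xA ⊕ 0x7 = 0xD.

P[0] = 0x0, P[1] = 0xD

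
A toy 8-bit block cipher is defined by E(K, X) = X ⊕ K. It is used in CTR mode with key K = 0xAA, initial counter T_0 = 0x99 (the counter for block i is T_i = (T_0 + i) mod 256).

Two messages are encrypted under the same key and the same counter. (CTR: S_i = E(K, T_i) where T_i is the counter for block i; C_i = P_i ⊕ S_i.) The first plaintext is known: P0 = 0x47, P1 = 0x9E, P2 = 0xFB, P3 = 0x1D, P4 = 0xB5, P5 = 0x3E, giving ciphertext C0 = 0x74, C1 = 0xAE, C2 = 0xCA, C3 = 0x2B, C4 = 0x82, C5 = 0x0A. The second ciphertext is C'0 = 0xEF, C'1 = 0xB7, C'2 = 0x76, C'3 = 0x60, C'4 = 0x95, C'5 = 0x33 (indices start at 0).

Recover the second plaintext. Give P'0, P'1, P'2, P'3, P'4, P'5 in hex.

P'0 = 0xDC, P'1 = 0x87, P'2 = 0x47, P'3 = 0x56, P'4 = 0xA2, P'5 = 0x07

In CTR with a reused counter, both messages share the same keystream S_i, so C_i ⊕ C'_i = P_i ⊕ P'_i and thus P'_i = P_i ⊕ C_i ⊕ C'_i.
P'0: 0x47 ⊕ 0x74 ⊕ 0xEF = 0xDC.
P'1: 0x9E ⊕ 0xAE ⊕ 0xB7 = 0x87.
P'2: 0xFB ⊕ 0xCA ⊕ 0x76 = 0x47.
P'3: 0x1D ⊕ 0x2B ⊕ 0x60 = 0x56.
P'4: 0xB5 ⊕ 0x82 ⊕ 0x95 = 0xA2.
P'5: 0x3E ⊕ 0x0A ⊕ 0x33 = 0x07.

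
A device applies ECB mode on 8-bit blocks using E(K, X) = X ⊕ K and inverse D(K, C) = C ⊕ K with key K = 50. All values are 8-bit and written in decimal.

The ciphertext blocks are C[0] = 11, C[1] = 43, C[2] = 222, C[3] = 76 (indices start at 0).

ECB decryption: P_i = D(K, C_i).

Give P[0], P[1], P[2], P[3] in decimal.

P[0] = 57, P[1] = 25, P[2] = 236, P[3] = 126

P[0]: D(K, 11) = 57.
P[1]: D(K, 43) = 25.
P[2]: D(K, 222) = 236.
P[3]: D(K, 76) = 126.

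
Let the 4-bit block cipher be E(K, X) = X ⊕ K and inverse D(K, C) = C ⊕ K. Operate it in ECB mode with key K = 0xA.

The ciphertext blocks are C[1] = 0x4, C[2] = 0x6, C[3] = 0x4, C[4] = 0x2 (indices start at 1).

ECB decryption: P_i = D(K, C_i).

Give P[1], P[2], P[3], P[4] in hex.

P[1]: D(K, 0x4) = 0xE.
P[2]: D(K, 0x6) = 0xC.
P[3]: D(K, 0x4) = 0xE.
P[4]: D(K, 0x2) = 0x8.

P[1] = 0xE, P[2] = 0xC, P[3] = 0xE, P[4] = 0x8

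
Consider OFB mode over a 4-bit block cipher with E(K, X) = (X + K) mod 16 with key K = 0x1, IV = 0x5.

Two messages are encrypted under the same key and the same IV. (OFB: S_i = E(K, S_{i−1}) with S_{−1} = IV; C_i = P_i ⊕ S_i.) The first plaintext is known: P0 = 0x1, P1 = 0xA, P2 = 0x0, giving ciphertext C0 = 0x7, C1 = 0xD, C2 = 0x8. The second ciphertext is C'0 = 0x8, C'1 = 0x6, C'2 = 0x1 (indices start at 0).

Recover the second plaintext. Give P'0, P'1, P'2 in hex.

In OFB with a reused IV, both messages share the same keystream S_i, so C_i ⊕ C'_i = P_i ⊕ P'_i and thus P'_i = P_i ⊕ C_i ⊕ C'_i.
P'0: 0x1 ⊕ 0x7 ⊕ 0x8 = 0xE.
P'1: 0xA ⊕ 0xD ⊕ 0x6 = 0x1.
P'2: 0x0 ⊕ 0x8 ⊕ 0x1 = 0x9.

P'0 = 0xE, P'1 = 0x1, P'2 = 0x9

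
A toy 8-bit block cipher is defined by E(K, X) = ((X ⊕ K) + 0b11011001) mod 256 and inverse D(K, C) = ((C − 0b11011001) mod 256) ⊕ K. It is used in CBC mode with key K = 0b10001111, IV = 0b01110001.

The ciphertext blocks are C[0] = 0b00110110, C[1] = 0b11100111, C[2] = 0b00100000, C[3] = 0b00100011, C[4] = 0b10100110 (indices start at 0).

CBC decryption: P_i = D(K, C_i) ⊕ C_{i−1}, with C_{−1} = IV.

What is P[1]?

P[1] = 0b10110111

P[1]: D(K, 0b11100111) = 0b10000001; 0b10000001 ⊕ 0b00110110 = 0b10110111.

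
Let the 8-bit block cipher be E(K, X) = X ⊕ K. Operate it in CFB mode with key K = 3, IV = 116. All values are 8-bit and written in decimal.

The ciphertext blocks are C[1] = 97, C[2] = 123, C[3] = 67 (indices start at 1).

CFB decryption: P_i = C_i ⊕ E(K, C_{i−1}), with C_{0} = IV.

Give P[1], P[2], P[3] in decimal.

P[1] = 22, P[2] = 25, P[3] = 59

P[1]: E(K, 116) = 119; 97 ⊕ 119 = 22.
P[2]: E(K, 97) = 98; 123 ⊕ 98 = 25.
P[3]: E(K, 123) = 120; 67 ⊕ 120 = 59.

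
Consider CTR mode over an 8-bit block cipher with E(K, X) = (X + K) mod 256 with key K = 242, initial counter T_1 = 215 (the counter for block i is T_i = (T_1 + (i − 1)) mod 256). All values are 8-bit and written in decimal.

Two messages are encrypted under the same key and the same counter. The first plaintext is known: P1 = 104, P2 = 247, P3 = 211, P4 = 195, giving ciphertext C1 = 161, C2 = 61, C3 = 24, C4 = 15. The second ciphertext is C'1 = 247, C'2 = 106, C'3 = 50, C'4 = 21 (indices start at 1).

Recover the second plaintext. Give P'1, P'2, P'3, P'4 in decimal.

P'1 = 62, P'2 = 160, P'3 = 249, P'4 = 217

In CTR with a reused counter, both messages share the same keystream S_i, so C_i ⊕ C'_i = P_i ⊕ P'_i and thus P'_i = P_i ⊕ C_i ⊕ C'_i.
P'1: 104 ⊕ 161 ⊕ 247 = 62.
P'2: 247 ⊕ 61 ⊕ 106 = 160.
P'3: 211 ⊕ 24 ⊕ 50 = 249.
P'4: 195 ⊕ 15 ⊕ 21 = 217.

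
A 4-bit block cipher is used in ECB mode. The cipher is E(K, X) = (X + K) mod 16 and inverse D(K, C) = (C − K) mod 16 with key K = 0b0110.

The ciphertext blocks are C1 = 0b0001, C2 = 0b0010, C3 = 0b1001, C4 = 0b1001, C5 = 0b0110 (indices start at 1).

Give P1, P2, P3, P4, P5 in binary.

P1 = 0b1011, P2 = 0b1100, P3 = 0b0011, P4 = 0b0011, P5 = 0b0000

ECB decryption: P_i = D(K, C_i).
P1: D(K, 0b0001) = 0b1011.
P2: D(K, 0b0010) = 0b1100.
P3: D(K, 0b1001) = 0b0011.
P4: D(K, 0b1001) = 0b0011.
P5: D(K, 0b0110) = 0b0000.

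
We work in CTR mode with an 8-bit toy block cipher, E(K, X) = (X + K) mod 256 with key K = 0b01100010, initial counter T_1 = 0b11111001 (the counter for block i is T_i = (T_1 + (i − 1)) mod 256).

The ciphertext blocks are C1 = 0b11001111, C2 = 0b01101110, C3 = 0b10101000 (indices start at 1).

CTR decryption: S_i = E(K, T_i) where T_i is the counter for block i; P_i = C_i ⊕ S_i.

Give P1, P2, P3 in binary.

P1: T = 0b11111001, S = E(K, T) = 0b01011011; 0b11001111 ⊕ 0b01011011 = 0b10010100.
P2: T = 0b11111010, S = E(K, T) = 0b01011100; 0b01101110 ⊕ 0b01011100 = 0b00110010.
P3: T = 0b11111011, S = E(K, T) = 0b01011101; 0b10101000 ⊕ 0b01011101 = 0b11110101.

P1 = 0b10010100, P2 = 0b00110010, P3 = 0b11110101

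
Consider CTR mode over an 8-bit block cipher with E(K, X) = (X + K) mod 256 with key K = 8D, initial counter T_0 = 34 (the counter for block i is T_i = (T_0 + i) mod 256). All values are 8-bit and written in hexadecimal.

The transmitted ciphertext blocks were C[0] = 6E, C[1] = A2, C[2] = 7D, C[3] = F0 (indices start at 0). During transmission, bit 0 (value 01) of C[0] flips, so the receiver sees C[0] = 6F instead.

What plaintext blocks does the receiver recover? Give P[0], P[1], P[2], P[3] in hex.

P[0] = AE, P[1] = 60, P[2] = BE, P[3] = 34

CTR decryption: S_i = E(K, T_i) where T_i is the counter for block i; P_i = C_i ⊕ S_i.
Only C[0] changed, to 6F. In CTR, a change in C_i flips the same bit in P_i only; the keystream is unaffected. Decrypting the received ciphertext:
P[0]: T = 34, S = E(K, T) = C1; 6F ⊕ C1 = AE.
P[1]: T = 35, S = E(K, T) = C2; A2 ⊕ C2 = 60.
P[2]: T = 36, S = E(K, T) = C3; 7D ⊕ C3 = BE.
P[3]: T = 37, S = E(K, T) = C4; F0 ⊕ C4 = 34.
Blocks that differ from the original plaintext: P[0].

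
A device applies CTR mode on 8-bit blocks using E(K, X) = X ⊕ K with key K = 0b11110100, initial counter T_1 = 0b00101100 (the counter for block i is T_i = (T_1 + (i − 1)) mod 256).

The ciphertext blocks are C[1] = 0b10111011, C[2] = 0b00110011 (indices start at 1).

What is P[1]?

P[1] = 0b01100011

CTR decryption: S_i = E(K, T_i) where T_i is the counter for block i; P_i = C_i ⊕ S_i.
P[1]: T = 0b00101100, S = E(K, T) = 0b11011000; 0b10111011 ⊕ 0b11011000 = 0b01100011.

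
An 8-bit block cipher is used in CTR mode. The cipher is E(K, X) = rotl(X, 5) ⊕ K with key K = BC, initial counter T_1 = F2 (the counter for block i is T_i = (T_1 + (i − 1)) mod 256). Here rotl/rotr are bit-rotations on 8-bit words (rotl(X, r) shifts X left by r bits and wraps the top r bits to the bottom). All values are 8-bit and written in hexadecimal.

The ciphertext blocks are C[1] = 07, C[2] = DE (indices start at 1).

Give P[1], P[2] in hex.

CTR decryption: S_i = E(K, T_i) where T_i is the counter for block i; P_i = C_i ⊕ S_i.
P[1]: T = F2, S = E(K, T) = E2; 07 ⊕ E2 = E5.
P[2]: T = F3, S = E(K, T) = C2; DE ⊕ C2 = 1C.

P[1] = E5, P[2] = 1C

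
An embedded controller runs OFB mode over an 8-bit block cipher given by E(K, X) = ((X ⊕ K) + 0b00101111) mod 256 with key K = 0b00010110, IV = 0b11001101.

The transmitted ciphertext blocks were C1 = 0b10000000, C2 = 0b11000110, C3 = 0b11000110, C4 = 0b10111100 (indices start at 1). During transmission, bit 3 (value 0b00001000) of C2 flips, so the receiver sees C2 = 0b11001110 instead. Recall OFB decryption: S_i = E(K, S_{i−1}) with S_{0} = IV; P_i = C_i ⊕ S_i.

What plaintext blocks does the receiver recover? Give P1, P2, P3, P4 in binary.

P1 = 0b10001010, P2 = 0b10000101, P3 = 0b01001010, P4 = 0b01110101

Only C2 changed, to 0b11001110. In OFB, a change in C_i flips the same bit in P_i only; the keystream is unaffected. Decrypting the received ciphertext:
P1: S = E(K, 0b11001101) = 0b00001010; 0b10000000 ⊕ 0b00001010 = 0b10001010.
P2: S = E(K, 0b00001010) = 0b01001011; 0b11001110 ⊕ 0b01001011 = 0b10000101.
P3: S = E(K, 0b01001011) = 0b10001100; 0b11000110 ⊕ 0b10001100 = 0b01001010.
P4: S = E(K, 0b10001100) = 0b11001001; 0b10111100 ⊕ 0b11001001 = 0b01110101.
Blocks that differ from the original plaintext: P2.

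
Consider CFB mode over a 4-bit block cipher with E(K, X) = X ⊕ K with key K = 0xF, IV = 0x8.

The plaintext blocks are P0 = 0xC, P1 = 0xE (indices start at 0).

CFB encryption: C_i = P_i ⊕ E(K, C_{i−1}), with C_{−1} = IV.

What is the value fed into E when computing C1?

C0: E(K, 0x8) = 0x7; 0xC ⊕ 0x7 = 0xB.
C1: E(K, 0xB) = 0x4; 0xE ⊕ 0x4 = 0xA.
So the input to E for block 1 is 0xB.

0xB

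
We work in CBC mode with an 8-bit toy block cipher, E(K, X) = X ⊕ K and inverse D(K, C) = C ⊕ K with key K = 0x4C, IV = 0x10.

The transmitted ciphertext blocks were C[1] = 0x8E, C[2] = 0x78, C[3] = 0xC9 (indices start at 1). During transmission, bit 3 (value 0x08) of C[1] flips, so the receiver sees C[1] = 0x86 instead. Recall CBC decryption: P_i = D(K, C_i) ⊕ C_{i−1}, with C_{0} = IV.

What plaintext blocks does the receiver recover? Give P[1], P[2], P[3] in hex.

Only C[1] changed, to 0x86. In CBC, a change in C_i garbles P_i and flips the same bit in P_{i+1}. Decrypting the received ciphertext:
P[1]: D(K, 0x86) = 0xCA; 0xCA ⊕ 0x10 = 0xDA.
P[2]: D(K, 0x78) = 0x34; 0x34 ⊕ 0x86 = 0xB2.
P[3]: D(K, 0xC9) = 0x85; 0x85 ⊕ 0x78 = 0xFD.
Blocks that differ from the original plaintext: P[1], P[2].

P[1] = 0xDA, P[2] = 0xB2, P[3] = 0xFD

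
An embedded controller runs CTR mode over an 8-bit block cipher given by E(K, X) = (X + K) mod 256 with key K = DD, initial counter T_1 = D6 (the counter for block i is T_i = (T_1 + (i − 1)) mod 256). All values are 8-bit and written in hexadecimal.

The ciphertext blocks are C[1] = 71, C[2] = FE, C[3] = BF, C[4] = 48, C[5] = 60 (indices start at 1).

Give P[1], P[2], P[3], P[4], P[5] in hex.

CTR decryption: S_i = E(K, T_i) where T_i is the counter for block i; P_i = C_i ⊕ S_i.
P[1]: T = D6, S = E(K, T) = B3; 71 ⊕ B3 = C2.
P[2]: T = D7, S = E(K, T) = B4; FE ⊕ B4 = 4A.
P[3]: T = D8, S = E(K, T) = B5; BF ⊕ B5 = 0A.
P[4]: T = D9, S = E(K, T) = B6; 48 ⊕ B6 = FE.
P[5]: T = DA, S = E(K, T) = B7; 60 ⊕ B7 = D7.

P[1] = C2, P[2] = 4A, P[3] = 0A, P[4] = FE, P[5] = D7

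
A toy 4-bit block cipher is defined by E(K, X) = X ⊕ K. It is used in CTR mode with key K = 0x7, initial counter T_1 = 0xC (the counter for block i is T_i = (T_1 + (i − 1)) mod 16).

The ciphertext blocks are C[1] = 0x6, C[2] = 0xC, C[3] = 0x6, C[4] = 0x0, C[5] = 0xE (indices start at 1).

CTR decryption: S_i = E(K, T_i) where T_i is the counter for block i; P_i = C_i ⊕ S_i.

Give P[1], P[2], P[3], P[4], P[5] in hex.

P[1]: T = 0xC, S = E(K, T) = 0xB; 0x6 ⊕ 0xB = 0xD.
P[2]: T = 0xD, S = E(K, T) = 0xA; 0xC ⊕ 0xA = 0x6.
P[3]: T = 0xE, S = E(K, T) = 0x9; 0x6 ⊕ 0x9 = 0xF.
P[4]: T = 0xF, S = E(K, T) = 0x8; 0x0 ⊕ 0x8 = 0x8.
P[5]: T = 0x0, S = E(K, T) = 0x7; 0xE ⊕ 0x7 = 0x9.

P[1] = 0xD, P[2] = 0x6, P[3] = 0xF, P[4] = 0x8, P[5] = 0x9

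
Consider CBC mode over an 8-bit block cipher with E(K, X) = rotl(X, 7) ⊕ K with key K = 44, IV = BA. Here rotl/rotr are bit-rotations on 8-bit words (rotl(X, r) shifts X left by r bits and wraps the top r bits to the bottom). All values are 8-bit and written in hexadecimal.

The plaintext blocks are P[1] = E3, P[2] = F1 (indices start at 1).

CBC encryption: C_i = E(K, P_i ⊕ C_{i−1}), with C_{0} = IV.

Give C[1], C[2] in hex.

C[1]: P[1] ⊕ BA = 59; E(K, 59) = E8.
C[2]: P[2] ⊕ E8 = 19; E(K, 19) = C8.

C[1] = E8, C[2] = C8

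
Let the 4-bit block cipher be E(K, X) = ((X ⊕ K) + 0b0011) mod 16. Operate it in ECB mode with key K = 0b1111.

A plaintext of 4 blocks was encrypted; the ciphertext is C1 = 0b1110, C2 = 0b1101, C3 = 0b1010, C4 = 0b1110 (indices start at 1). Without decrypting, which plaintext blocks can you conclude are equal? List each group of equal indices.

P1 = P4

ECB encrypts each block independently with the same key, so equal ciphertext blocks imply equal plaintext blocks.
C1 = C4 = 0b1110, so P1 = P4.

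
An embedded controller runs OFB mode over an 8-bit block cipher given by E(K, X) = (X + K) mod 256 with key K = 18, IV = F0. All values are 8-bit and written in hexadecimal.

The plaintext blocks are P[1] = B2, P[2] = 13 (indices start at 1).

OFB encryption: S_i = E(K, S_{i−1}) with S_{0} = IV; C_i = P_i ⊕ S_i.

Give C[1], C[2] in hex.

C[1]: S = E(K, F0) = 08; B2 ⊕ 08 = BA.
C[2]: S = E(K, 08) = 20; 13 ⊕ 20 = 33.

C[1] = BA, C[2] = 33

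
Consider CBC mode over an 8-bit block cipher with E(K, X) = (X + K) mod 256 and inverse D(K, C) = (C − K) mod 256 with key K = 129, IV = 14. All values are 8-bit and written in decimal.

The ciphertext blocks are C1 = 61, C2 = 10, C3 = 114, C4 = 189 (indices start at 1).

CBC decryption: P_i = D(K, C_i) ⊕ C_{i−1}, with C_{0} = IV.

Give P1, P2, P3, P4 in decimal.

P1: D(K, 61) = 188; 188 ⊕ 14 = 178.
P2: D(K, 10) = 137; 137 ⊕ 61 = 180.
P3: D(K, 114) = 241; 241 ⊕ 10 = 251.
P4: D(K, 189) = 60; 60 ⊕ 114 = 78.

P1 = 178, P2 = 180, P3 = 251, P4 = 78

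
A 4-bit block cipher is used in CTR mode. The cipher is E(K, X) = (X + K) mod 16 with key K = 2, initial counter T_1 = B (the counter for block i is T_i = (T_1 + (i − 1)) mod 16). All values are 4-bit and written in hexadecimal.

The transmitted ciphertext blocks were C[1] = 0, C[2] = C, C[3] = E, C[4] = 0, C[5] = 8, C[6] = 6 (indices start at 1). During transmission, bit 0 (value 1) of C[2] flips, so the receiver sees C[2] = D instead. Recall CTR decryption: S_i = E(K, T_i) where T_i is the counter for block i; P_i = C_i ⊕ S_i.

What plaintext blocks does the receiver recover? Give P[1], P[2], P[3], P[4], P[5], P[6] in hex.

P[1] = D, P[2] = 3, P[3] = 1, P[4] = 0, P[5] = 9, P[6] = 4

Only C[2] changed, to D. In CTR, a change in C_i flips the same bit in P_i only; the keystream is unaffected. Decrypting the received ciphertext:
P[1]: T = B, S = E(K, T) = D; 0 ⊕ D = D.
P[2]: T = C, S = E(K, T) = E; D ⊕ E = 3.
P[3]: T = D, S = E(K, T) = F; E ⊕ F = 1.
P[4]: T = E, S = E(K, T) = 0; 0 ⊕ 0 = 0.
P[5]: T = F, S = E(K, T) = 1; 8 ⊕ 1 = 9.
P[6]: T = 0, S = E(K, T) = 2; 6 ⊕ 2 = 4.
Blocks that differ from the original plaintext: P[2].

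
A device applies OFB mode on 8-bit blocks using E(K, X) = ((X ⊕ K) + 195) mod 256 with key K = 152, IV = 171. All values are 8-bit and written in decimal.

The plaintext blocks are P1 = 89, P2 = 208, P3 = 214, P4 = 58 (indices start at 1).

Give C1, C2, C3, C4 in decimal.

C1 = 175, C2 = 225, C3 = 186, C4 = 141

OFB encryption: S_i = E(K, S_{i−1}) with S_{0} = IV; C_i = P_i ⊕ S_i.
C1: S = E(K, 171) = 246; 89 ⊕ 246 = 175.
C2: S = E(K, 246) = 49; 208 ⊕ 49 = 225.
C3: S = E(K, 49) = 108; 214 ⊕ 108 = 186.
C4: S = E(K, 108) = 183; 58 ⊕ 183 = 141.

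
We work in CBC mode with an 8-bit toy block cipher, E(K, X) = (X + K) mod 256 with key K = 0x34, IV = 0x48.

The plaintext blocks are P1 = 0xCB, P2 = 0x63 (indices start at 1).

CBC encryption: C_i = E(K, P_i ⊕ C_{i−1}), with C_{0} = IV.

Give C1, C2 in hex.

C1 = 0xB7, C2 = 0x08

C1: P1 ⊕ 0x48 = 0x83; E(K, 0x83) = 0xB7.
C2: P2 ⊕ 0xB7 = 0xD4; E(K, 0xD4) = 0x08.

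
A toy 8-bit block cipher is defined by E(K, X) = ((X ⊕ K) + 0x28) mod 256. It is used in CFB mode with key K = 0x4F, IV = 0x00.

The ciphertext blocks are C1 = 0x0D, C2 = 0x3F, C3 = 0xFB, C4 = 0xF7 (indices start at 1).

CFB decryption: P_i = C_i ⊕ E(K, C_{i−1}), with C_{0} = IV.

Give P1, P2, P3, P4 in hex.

P1 = 0x7A, P2 = 0x55, P3 = 0x63, P4 = 0x2B

P1: E(K, 0x00) = 0x77; 0x0D ⊕ 0x77 = 0x7A.
P2: E(K, 0x0D) = 0x6A; 0x3F ⊕ 0x6A = 0x55.
P3: E(K, 0x3F) = 0x98; 0xFB ⊕ 0x98 = 0x63.
P4: E(K, 0xFB) = 0xDC; 0xF7 ⊕ 0xDC = 0x2B.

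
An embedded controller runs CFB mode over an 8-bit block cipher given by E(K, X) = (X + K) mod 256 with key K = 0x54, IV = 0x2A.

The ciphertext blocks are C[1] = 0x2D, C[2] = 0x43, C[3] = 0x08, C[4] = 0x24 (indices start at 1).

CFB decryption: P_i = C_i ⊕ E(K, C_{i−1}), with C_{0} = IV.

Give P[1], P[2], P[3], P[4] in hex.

P[1]: E(K, 0x2A) = 0x7E; 0x2D ⊕ 0x7E = 0x53.
P[2]: E(K, 0x2D) = 0x81; 0x43 ⊕ 0x81 = 0xC2.
P[3]: E(K, 0x43) = 0x97; 0x08 ⊕ 0x97 = 0x9F.
P[4]: E(K, 0x08) = 0x5C; 0x24 ⊕ 0x5C = 0x78.

P[1] = 0x53, P[2] = 0xC2, P[3] = 0x9F, P[4] = 0x78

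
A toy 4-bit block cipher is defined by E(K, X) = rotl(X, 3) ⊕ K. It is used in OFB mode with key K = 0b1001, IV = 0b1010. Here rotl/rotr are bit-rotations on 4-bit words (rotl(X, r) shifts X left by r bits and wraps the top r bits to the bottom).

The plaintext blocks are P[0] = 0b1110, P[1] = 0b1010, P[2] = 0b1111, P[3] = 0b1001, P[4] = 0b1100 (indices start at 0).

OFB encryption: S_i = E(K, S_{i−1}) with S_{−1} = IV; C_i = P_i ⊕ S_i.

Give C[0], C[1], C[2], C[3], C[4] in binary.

C[0] = 0b0010, C[1] = 0b0101, C[2] = 0b1001, C[3] = 0b0011, C[4] = 0b0000

C[0]: S = E(K, 0b1010) = 0b1100; 0b1110 ⊕ 0b1100 = 0b0010.
C[1]: S = E(K, 0b1100) = 0b1111; 0b1010 ⊕ 0b1111 = 0b0101.
C[2]: S = E(K, 0b1111) = 0b0110; 0b1111 ⊕ 0b0110 = 0b1001.
C[3]: S = E(K, 0b0110) = 0b1010; 0b1001 ⊕ 0b1010 = 0b0011.
C[4]: S = E(K, 0b1010) = 0b1100; 0b1100 ⊕ 0b1100 = 0b0000.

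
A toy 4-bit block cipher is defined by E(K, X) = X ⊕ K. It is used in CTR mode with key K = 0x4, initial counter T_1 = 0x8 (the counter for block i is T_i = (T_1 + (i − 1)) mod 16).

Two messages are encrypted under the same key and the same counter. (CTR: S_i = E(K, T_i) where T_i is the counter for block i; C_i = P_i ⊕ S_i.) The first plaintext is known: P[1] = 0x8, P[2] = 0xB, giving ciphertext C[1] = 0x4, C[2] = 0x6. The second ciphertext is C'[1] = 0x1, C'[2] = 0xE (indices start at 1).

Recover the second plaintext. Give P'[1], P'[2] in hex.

In CTR with a reused counter, both messages share the same keystream S_i, so C_i ⊕ C'_i = P_i ⊕ P'_i and thus P'_i = P_i ⊕ C_i ⊕ C'_i.
P'[1]: 0x8 ⊕ 0x4 ⊕ 0x1 = 0xD.
P'[2]: 0xB ⊕ 0x6 ⊕ 0xE = 0x3.

P'[1] = 0xD, P'[2] = 0x3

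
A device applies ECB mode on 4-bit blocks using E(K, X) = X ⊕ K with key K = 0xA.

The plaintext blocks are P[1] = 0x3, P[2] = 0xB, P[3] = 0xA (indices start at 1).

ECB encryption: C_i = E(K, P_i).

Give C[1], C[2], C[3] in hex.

C[1]: E(K, 0x3) = 0x9.
C[2]: E(K, 0xB) = 0x1.
C[3]: E(K, 0xA) = 0x0.

C[1] = 0x9, C[2] = 0x1, C[3] = 0x0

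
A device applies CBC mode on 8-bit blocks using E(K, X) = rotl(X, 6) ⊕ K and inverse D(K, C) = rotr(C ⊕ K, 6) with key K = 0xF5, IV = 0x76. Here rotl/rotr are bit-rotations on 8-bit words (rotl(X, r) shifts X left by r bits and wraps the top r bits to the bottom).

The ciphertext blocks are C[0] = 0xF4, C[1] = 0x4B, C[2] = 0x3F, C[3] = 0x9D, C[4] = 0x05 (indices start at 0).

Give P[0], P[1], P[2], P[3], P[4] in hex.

P[0] = 0x72, P[1] = 0x0E, P[2] = 0x60, P[3] = 0x9E, P[4] = 0x5E

CBC decryption: P_i = D(K, C_i) ⊕ C_{i−1}, with C_{−1} = IV.
P[0]: D(K, 0xF4) = 0x04; 0x04 ⊕ 0x76 = 0x72.
P[1]: D(K, 0x4B) = 0xFA; 0xFA ⊕ 0xF4 = 0x0E.
P[2]: D(K, 0x3F) = 0x2B; 0x2B ⊕ 0x4B = 0x60.
P[3]: D(K, 0x9D) = 0xA1; 0xA1 ⊕ 0x3F = 0x9E.
P[4]: D(K, 0x05) = 0xC3; 0xC3 ⊕ 0x9D = 0x5E.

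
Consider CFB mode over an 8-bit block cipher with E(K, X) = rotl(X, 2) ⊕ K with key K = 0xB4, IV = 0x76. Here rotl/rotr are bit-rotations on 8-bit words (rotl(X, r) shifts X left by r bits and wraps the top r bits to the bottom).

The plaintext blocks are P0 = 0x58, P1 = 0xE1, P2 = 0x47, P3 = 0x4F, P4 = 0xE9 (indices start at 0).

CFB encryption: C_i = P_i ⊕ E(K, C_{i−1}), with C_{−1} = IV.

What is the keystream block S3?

0x63

C0: E(K, 0x76) = 0x6D; 0x58 ⊕ 0x6D = 0x35.
C1: E(K, 0x35) = 0x60; 0xE1 ⊕ 0x60 = 0x81.
C2: E(K, 0x81) = 0xB2; 0x47 ⊕ 0xB2 = 0xF5.
C3: E(K, 0xF5) = 0x63; 0x4F ⊕ 0x63 = 0x2C.
So S3 = 0x63.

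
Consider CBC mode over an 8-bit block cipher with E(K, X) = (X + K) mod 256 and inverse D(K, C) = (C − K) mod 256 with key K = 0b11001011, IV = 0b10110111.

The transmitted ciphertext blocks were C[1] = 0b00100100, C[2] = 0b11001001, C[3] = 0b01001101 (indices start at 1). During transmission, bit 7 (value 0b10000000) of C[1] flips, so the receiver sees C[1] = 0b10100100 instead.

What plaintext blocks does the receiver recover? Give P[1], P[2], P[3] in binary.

P[1] = 0b01101110, P[2] = 0b01011010, P[3] = 0b01001011

CBC decryption: P_i = D(K, C_i) ⊕ C_{i−1}, with C_{0} = IV.
Only C[1] changed, to 0b10100100. In CBC, a change in C_i garbles P_i and flips the same bit in P_{i+1}. Decrypting the received ciphertext:
P[1]: D(K, 0b10100100) = 0b11011001; 0b11011001 ⊕ 0b10110111 = 0b01101110.
P[2]: D(K, 0b11001001) = 0b11111110; 0b11111110 ⊕ 0b10100100 = 0b01011010.
P[3]: D(K, 0b01001101) = 0b10000010; 0b10000010 ⊕ 0b11001001 = 0b01001011.
Blocks that differ from the original plaintext: P[1], P[2].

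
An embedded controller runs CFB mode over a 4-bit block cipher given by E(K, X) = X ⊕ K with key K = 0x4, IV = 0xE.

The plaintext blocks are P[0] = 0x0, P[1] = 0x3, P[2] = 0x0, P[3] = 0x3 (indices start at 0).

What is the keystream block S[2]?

0x9

CFB encryption: C_i = P_i ⊕ E(K, C_{i−1}), with C_{−1} = IV.
C[0]: E(K, 0xE) = 0xA; 0x0 ⊕ 0xA = 0xA.
C[1]: E(K, 0xA) = 0xE; 0x3 ⊕ 0xE = 0xD.
C[2]: E(K, 0xD) = 0x9; 0x0 ⊕ 0x9 = 0x9.
So S[2] = 0x9.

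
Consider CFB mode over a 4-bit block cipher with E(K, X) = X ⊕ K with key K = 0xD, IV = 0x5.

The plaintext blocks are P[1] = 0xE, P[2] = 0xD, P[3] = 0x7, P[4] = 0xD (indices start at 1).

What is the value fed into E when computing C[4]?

0xC

CFB encryption: C_i = P_i ⊕ E(K, C_{i−1}), with C_{0} = IV.
C[1]: E(K, 0x5) = 0x8; 0xE ⊕ 0x8 = 0x6.
C[2]: E(K, 0x6) = 0xB; 0xD ⊕ 0xB = 0x6.
C[3]: E(K, 0x6) = 0xB; 0x7 ⊕ 0xB = 0xC.
C[4]: E(K, 0xC) = 0x1; 0xD ⊕ 0x1 = 0xC.
So the input to E for block [4] is 0xC.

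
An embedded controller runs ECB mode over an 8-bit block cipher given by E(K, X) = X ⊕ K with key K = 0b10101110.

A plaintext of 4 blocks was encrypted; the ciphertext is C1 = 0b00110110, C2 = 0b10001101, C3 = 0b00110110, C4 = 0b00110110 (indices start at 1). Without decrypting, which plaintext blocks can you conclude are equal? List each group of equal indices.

P1 = P3 = P4

ECB encrypts each block independently with the same key, so equal ciphertext blocks imply equal plaintext blocks.
C1 = C3 = C4 = 0b00110110, so P1 = P3 = P4.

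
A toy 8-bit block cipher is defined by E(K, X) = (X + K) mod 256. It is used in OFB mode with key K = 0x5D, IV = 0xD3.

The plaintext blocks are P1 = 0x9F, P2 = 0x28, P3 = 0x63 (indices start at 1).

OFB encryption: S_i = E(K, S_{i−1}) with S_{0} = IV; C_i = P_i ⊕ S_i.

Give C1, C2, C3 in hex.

C1: S = E(K, 0xD3) = 0x30; 0x9F ⊕ 0x30 = 0xAF.
C2: S = E(K, 0x30) = 0x8D; 0x28 ⊕ 0x8D = 0xA5.
C3: S = E(K, 0x8D) = 0xEA; 0x63 ⊕ 0xEA = 0x89.

C1 = 0xAF, C2 = 0xA5, C3 = 0x89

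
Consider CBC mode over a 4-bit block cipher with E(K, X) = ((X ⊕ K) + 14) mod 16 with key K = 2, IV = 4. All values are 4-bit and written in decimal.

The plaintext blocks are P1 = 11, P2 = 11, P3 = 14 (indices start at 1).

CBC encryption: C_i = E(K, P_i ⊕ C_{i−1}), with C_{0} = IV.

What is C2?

C1: P1 ⊕ 4 = 15; E(K, 15) = 11.
C2: P2 ⊕ 11 = 0; E(K, 0) = 0.

C2 = 0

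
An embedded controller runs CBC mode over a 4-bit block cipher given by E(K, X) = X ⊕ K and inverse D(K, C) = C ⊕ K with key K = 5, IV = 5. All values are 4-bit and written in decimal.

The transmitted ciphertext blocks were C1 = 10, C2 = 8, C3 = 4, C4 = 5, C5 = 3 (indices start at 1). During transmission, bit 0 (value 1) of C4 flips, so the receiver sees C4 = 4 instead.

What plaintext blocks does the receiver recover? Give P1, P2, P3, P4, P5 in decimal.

CBC decryption: P_i = D(K, C_i) ⊕ C_{i−1}, with C_{0} = IV.
Only C4 changed, to 4. In CBC, a change in C_i garbles P_i and flips the same bit in P_{i+1}. Decrypting the received ciphertext:
P1: D(K, 10) = 15; 15 ⊕ 5 = 10.
P2: D(K, 8) = 13; 13 ⊕ 10 = 7.
P3: D(K, 4) = 1; 1 ⊕ 8 = 9.
P4: D(K, 4) = 1; 1 ⊕ 4 = 5.
P5: D(K, 3) = 6; 6 ⊕ 4 = 2.
Blocks that differ from the original plaintext: P4, P5.

P1 = 10, P2 = 7, P3 = 9, P4 = 5, P5 = 2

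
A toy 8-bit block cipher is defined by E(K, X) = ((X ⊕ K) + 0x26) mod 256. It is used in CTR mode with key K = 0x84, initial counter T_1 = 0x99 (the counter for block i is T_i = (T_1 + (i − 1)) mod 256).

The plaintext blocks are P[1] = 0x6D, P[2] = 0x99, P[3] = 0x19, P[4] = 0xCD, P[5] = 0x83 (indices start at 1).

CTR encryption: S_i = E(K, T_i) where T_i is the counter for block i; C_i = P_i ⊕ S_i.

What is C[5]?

C[1]: T = 0x99, S = E(K, T) = 0x43; 0x6D ⊕ 0x43 = 0x2E.
C[2]: T = 0x9A, S = E(K, T) = 0x44; 0x99 ⊕ 0x44 = 0xDD.
C[3]: T = 0x9B, S = E(K, T) = 0x45; 0x19 ⊕ 0x45 = 0x5C.
C[4]: T = 0x9C, S = E(K, T) = 0x3E; 0xCD ⊕ 0x3E = 0xF3.
C[5]: T = 0x9D, S = E(K, T) = 0x3F; 0x83 ⊕ 0x3F = 0xBC.

C[5] = 0xBC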